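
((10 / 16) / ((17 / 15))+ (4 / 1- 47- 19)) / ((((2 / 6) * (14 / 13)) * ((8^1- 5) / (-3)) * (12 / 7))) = 108641 / 1088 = 99.85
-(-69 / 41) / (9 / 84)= 15.71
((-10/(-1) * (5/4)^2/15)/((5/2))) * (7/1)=35/12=2.92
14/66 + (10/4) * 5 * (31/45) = 1747/198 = 8.82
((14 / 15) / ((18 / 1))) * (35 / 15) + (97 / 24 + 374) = 1225247 / 3240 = 378.16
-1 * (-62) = 62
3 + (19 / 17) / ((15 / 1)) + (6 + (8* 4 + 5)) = 11749 / 255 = 46.07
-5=-5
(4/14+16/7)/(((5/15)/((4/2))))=108/7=15.43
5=5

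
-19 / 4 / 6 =-19 / 24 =-0.79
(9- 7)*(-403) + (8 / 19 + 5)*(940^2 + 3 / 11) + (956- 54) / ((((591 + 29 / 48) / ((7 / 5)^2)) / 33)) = 710614525763963 / 148374325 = 4789336.20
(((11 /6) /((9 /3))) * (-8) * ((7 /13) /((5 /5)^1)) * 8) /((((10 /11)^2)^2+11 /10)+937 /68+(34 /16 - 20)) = 24531288320 /2693774889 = 9.11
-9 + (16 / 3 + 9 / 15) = -46 / 15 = -3.07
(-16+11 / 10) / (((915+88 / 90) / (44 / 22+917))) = -1232379 / 82438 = -14.95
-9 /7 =-1.29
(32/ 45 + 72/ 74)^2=7862416/ 2772225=2.84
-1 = -1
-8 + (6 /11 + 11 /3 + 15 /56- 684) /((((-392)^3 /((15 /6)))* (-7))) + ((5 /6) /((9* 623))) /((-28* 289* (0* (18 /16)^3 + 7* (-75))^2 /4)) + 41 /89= -3059876022914629238081 /405855172147848192000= -7.54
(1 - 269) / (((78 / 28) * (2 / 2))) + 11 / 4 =-14579 / 156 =-93.46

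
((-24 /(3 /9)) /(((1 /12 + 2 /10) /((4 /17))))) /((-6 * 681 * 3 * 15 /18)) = 384 /65603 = 0.01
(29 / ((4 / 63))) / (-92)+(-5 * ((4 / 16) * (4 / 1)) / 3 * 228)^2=53137373 / 368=144395.04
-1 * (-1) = 1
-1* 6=-6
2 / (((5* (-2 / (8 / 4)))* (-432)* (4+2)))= 0.00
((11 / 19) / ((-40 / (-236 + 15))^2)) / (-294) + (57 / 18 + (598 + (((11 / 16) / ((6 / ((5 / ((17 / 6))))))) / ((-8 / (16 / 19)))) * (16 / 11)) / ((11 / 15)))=1368016146863 / 1671331200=818.52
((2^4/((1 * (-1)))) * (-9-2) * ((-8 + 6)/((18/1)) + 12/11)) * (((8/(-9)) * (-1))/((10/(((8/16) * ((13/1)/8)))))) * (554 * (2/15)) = 5588752/6075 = 919.96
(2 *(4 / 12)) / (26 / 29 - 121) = -0.01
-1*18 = -18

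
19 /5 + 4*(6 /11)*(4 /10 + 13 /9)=1291 /165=7.82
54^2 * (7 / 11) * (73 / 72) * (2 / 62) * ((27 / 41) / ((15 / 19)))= 7077861 / 139810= 50.62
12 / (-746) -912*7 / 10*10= -2381238 / 373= -6384.02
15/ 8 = 1.88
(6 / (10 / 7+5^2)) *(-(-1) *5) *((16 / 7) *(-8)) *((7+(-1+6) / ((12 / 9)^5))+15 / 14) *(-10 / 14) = 995415 / 7252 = 137.26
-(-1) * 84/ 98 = 6/ 7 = 0.86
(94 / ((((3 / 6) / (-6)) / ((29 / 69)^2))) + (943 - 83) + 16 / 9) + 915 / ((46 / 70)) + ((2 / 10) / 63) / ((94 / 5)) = 6437511287 / 3132738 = 2054.92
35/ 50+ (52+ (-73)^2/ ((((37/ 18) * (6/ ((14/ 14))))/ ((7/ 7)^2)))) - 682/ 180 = 800852/ 1665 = 480.99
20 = 20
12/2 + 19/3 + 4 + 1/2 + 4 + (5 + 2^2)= 29.83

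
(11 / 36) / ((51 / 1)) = 11 / 1836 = 0.01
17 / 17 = 1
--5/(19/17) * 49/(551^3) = 4165/3178398869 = 0.00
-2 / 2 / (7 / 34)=-34 / 7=-4.86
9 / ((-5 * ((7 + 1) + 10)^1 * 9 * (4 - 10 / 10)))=-1 / 270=-0.00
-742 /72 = -371 /36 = -10.31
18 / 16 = 9 / 8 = 1.12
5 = 5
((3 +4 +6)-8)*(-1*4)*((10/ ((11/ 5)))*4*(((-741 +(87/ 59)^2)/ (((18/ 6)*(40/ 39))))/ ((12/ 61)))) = 16995655300/ 38291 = 443855.09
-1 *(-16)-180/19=124/19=6.53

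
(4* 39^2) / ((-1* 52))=-117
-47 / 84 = -0.56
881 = 881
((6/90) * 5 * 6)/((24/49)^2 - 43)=-4802/102667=-0.05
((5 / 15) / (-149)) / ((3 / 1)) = -1 / 1341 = -0.00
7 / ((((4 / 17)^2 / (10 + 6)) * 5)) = 2023 / 5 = 404.60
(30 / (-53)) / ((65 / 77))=-462 / 689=-0.67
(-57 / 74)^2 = 3249 / 5476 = 0.59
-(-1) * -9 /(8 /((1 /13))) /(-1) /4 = 9 /416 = 0.02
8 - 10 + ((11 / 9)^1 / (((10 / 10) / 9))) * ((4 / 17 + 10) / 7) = 1676 / 119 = 14.08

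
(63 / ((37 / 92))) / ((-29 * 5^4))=-0.01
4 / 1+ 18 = 22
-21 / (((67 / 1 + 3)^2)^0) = -21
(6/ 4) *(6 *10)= 90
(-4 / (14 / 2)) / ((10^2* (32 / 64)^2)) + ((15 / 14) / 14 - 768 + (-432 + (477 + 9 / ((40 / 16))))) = -3524797 / 4900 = -719.35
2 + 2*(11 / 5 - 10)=-68 / 5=-13.60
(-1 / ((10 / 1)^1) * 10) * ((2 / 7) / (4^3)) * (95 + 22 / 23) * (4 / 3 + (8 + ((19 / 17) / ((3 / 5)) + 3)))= -6.08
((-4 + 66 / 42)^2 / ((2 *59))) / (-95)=-289 / 549290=-0.00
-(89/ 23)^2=-7921/ 529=-14.97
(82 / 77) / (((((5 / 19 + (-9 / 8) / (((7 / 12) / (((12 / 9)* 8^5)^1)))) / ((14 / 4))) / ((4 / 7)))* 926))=-1558 / 57075320753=-0.00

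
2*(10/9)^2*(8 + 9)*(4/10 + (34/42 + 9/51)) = 98960/1701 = 58.18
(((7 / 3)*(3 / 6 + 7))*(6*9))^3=843908625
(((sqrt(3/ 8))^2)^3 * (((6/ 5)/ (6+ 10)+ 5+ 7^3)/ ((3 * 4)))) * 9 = 13.77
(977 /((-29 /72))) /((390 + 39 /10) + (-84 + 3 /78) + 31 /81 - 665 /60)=-1481444640 /182756521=-8.11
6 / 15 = 2 / 5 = 0.40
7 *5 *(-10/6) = -175/3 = -58.33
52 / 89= 0.58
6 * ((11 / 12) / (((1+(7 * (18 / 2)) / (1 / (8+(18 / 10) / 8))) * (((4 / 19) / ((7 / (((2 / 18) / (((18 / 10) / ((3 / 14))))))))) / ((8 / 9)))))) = 25872 / 1093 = 23.67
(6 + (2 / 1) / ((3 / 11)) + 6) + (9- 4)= 73 / 3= 24.33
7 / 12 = 0.58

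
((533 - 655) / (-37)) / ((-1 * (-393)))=122 / 14541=0.01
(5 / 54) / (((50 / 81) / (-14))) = -21 / 10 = -2.10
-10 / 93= -0.11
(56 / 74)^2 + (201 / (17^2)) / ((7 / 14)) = 776914 / 395641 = 1.96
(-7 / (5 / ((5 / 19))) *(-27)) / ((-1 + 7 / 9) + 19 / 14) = 23814 / 2717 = 8.76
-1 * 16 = -16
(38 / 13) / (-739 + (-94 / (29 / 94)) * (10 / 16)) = -2204 / 700791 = -0.00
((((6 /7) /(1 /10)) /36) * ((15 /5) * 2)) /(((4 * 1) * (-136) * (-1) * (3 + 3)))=5 /11424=0.00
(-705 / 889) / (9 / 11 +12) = -55 / 889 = -0.06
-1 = -1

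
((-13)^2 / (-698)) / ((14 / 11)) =-1859 / 9772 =-0.19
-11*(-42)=462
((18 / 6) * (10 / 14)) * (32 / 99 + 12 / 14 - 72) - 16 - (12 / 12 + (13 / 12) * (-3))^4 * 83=-950001443 / 413952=-2294.96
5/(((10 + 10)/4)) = 1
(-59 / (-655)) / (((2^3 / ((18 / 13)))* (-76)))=-531 / 2588560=-0.00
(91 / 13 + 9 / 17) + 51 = 995 / 17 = 58.53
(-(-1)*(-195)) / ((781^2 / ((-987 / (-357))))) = -9165 / 10369337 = -0.00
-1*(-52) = 52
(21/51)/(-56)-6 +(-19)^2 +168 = 71127/136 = 522.99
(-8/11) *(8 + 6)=-112/11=-10.18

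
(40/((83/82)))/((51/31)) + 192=914416/4233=216.02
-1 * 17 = -17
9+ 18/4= 27/2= 13.50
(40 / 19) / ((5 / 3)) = 24 / 19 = 1.26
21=21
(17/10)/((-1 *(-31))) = 17/310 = 0.05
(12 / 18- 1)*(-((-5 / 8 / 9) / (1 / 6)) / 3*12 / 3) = -0.19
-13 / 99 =-0.13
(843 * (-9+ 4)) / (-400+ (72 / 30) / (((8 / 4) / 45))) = 4215 / 346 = 12.18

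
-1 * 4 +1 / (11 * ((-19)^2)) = -15883 / 3971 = -4.00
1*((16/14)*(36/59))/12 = 0.06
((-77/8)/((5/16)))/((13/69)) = -163.48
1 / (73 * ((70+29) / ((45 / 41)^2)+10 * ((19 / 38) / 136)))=30600 / 183660773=0.00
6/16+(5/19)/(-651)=37067/98952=0.37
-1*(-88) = 88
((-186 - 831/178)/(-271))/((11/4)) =67878/265309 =0.26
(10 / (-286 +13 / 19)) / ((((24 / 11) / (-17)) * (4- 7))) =-17765 / 195156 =-0.09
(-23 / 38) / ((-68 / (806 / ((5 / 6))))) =8.61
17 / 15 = 1.13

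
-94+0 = -94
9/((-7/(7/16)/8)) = -9/2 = -4.50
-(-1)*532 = 532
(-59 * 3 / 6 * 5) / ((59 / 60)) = -150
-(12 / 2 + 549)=-555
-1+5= 4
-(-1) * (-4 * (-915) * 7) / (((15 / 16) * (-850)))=-13664 / 425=-32.15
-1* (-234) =234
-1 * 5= -5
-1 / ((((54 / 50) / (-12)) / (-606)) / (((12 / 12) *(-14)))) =282800 / 3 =94266.67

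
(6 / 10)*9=27 / 5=5.40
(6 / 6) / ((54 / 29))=29 / 54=0.54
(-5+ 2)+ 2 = -1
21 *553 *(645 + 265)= 10567830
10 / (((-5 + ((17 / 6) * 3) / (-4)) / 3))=-80 / 19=-4.21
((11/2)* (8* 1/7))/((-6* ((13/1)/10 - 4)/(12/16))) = 55/189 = 0.29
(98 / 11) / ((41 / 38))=3724 / 451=8.26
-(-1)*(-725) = -725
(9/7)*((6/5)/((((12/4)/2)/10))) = 72/7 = 10.29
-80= -80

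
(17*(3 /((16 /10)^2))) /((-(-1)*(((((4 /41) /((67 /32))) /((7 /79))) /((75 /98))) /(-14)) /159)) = -41766418125 /647168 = -64537.21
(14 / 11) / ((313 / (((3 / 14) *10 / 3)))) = 10 / 3443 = 0.00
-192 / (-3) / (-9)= -64 / 9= -7.11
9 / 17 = 0.53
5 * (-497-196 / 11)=-28315 / 11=-2574.09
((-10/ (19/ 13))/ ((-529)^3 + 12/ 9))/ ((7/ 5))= 1950/ 59066319179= 0.00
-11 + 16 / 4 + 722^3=376367041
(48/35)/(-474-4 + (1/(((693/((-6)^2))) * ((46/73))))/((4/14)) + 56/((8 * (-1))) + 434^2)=0.00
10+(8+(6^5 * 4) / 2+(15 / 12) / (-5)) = 62279 / 4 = 15569.75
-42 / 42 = -1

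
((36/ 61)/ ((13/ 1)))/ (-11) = -36/ 8723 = -0.00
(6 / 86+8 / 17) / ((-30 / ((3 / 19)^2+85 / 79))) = -15698 / 791673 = -0.02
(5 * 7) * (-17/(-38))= 15.66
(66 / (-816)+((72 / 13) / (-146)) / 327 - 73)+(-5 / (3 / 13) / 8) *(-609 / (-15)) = -965622347 / 5275491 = -183.04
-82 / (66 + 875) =-82 / 941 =-0.09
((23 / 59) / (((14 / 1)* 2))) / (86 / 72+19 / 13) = 2691 / 513359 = 0.01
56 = 56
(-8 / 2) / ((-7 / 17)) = 68 / 7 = 9.71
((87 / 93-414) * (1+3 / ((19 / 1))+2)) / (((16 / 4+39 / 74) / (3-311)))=3502218720 / 39463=88746.90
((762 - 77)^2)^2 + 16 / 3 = 660516301891 / 3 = 220172100630.33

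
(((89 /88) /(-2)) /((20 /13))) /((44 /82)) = -47437 /77440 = -0.61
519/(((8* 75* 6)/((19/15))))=3287/18000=0.18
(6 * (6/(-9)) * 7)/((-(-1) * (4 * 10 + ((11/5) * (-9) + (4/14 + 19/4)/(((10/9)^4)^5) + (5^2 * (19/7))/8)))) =-78400000000000000000000/82024230829727026960941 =-0.96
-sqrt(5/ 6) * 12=-2 * sqrt(30)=-10.95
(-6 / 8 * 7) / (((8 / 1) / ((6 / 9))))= -7 / 16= -0.44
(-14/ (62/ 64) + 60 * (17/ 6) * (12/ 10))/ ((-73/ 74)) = -434824/ 2263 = -192.14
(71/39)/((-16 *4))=-71/2496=-0.03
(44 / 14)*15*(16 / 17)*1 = 5280 / 119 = 44.37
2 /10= 0.20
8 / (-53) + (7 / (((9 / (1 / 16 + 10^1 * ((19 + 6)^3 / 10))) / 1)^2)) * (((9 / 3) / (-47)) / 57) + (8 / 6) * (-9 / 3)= -23191759294931 / 981414144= -23630.96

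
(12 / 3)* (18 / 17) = 72 / 17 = 4.24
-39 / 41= -0.95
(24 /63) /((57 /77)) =0.51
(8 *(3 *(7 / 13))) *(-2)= -336 / 13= -25.85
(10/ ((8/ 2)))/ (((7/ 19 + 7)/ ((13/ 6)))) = 0.74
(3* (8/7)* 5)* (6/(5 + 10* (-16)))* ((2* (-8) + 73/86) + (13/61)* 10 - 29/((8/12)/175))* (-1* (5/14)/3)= -2400208680/3984337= -602.41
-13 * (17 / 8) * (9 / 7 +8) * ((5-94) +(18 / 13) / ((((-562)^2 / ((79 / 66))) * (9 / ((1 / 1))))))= 13325459851925 / 583679712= 22830.09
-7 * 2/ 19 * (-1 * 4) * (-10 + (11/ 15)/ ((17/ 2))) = -141568/ 4845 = -29.22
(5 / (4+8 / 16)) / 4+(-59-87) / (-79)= 3023 / 1422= 2.13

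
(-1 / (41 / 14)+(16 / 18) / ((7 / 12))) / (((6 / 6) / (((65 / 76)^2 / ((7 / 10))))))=10752625 / 8702988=1.24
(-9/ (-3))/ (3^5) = 1/ 81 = 0.01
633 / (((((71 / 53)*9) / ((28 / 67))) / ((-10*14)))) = -43837360 / 14271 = -3071.78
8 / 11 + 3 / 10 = 113 / 110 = 1.03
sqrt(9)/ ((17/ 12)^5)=0.53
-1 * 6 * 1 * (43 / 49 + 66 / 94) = -21828 / 2303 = -9.48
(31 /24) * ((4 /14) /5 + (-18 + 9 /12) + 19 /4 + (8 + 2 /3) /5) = -13.83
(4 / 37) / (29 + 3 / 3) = 0.00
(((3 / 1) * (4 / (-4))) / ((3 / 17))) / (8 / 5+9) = -85 / 53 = -1.60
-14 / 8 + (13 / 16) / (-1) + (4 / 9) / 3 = -1043 / 432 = -2.41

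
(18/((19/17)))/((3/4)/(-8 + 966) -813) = -130288/6576983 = -0.02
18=18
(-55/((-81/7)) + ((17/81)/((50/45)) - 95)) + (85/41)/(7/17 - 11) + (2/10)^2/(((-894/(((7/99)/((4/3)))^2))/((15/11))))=-9510838243849/105378783840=-90.25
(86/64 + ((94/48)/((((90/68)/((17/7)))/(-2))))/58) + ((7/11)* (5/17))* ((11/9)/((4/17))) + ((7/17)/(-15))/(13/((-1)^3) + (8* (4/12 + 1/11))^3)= 2.19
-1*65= -65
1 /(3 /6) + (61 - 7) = 56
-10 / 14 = -5 / 7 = -0.71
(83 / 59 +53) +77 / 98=45589 / 826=55.19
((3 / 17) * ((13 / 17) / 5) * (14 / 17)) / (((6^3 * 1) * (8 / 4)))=0.00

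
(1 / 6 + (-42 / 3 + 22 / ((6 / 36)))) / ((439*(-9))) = -709 / 23706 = -0.03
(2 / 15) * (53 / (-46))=-53 / 345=-0.15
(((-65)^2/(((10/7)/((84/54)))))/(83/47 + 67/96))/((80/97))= 2263.98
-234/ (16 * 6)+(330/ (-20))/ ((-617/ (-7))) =-25911/ 9872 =-2.62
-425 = -425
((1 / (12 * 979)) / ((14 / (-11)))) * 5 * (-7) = 0.00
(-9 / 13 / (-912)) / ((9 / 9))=3 / 3952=0.00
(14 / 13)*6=84 / 13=6.46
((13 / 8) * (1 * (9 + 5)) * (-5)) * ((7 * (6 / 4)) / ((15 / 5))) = -398.12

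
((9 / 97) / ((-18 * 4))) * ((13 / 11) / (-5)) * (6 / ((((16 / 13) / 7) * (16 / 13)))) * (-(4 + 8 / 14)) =-6591 / 170720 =-0.04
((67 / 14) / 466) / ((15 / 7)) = 67 / 13980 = 0.00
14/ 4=3.50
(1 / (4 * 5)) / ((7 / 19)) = 19 / 140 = 0.14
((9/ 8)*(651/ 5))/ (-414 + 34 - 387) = -5859/ 30680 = -0.19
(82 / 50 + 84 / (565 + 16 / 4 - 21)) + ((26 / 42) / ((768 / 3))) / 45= 297183433 / 165715200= 1.79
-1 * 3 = -3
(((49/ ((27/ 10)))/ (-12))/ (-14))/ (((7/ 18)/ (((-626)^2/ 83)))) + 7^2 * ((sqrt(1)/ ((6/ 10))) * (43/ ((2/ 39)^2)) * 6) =11971689425/ 1494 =8013179.00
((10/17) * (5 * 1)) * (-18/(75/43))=-30.35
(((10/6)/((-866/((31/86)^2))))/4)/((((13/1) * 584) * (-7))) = 4805/4084607025408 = 0.00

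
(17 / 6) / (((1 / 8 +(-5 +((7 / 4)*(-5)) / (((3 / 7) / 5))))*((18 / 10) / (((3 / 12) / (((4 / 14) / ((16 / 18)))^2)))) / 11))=-43120 / 110079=-0.39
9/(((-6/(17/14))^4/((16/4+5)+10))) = 1586899/5531904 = 0.29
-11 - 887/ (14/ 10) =-644.57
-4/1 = -4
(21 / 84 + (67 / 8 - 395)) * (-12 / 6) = 772.75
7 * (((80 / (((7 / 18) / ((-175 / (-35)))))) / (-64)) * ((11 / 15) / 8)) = -165 / 16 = -10.31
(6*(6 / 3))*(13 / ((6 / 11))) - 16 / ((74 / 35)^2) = 386634 / 1369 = 282.42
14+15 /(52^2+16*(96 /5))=210859 /15056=14.00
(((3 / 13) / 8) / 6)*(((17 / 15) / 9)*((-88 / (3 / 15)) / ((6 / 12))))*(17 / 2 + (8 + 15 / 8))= -9163 / 936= -9.79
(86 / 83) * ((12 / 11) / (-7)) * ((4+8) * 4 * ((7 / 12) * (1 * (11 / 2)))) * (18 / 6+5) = -16512 / 83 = -198.94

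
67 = 67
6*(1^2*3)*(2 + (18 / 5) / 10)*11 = 11682 / 25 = 467.28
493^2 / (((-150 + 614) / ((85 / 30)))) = 142477 / 96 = 1484.14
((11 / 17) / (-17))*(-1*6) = 66 / 289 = 0.23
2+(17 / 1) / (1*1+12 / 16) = 82 / 7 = 11.71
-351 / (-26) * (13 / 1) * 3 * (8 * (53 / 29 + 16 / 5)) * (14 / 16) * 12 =32240754 / 145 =222350.03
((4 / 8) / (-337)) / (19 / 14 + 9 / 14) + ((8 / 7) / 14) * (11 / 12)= 14681 / 198156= 0.07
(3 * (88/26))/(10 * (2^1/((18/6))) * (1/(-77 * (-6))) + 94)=22869/211744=0.11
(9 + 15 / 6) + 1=25 / 2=12.50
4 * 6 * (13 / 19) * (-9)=-147.79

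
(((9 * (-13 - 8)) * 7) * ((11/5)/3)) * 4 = -19404/5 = -3880.80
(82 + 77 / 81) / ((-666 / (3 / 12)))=-6719 / 215784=-0.03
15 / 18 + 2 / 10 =31 / 30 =1.03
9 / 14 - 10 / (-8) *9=333 / 28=11.89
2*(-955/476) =-955/238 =-4.01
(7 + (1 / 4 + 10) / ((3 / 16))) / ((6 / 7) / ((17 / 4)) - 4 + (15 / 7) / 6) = -6290 / 351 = -17.92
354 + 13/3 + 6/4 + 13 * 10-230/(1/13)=-15001/6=-2500.17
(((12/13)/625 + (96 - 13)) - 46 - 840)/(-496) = 6524363/4030000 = 1.62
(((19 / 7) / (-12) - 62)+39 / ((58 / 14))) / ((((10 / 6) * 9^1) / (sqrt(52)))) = -128651 * sqrt(13) / 18270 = -25.39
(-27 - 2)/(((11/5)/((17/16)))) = -2465/176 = -14.01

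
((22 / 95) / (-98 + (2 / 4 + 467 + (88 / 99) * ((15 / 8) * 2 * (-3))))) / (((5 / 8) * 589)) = 352 / 201158225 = 0.00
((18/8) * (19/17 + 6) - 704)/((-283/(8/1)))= 93566/4811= 19.45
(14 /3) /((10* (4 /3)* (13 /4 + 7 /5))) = 0.08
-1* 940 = -940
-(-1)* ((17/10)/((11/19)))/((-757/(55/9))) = -323/13626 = -0.02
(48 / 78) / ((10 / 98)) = 6.03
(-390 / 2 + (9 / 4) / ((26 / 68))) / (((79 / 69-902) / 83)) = 28159659 / 1616134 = 17.42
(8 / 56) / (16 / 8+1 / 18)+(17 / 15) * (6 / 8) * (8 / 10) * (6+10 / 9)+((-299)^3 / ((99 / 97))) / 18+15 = -16788779715959 / 11538450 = -1455029.03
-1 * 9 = -9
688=688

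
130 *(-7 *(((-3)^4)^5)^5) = -468993543866130311243179628086715358158917845020910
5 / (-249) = -0.02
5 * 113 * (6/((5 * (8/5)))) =1695/4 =423.75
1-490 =-489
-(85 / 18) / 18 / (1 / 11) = -935 / 324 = -2.89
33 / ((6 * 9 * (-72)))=-11 / 1296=-0.01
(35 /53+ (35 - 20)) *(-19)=-15770 /53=-297.55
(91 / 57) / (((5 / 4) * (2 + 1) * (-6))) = -182 / 2565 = -0.07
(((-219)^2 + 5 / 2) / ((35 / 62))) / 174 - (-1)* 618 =6737357 / 6090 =1106.30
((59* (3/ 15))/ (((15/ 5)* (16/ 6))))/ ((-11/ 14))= -413/ 220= -1.88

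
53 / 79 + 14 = 1159 / 79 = 14.67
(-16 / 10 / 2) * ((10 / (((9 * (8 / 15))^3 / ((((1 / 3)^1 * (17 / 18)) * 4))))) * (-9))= 0.82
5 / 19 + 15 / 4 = 305 / 76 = 4.01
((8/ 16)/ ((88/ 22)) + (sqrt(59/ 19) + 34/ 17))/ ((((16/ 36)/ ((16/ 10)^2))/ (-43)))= -13158/ 25 - 6192 *sqrt(1121)/ 475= -962.78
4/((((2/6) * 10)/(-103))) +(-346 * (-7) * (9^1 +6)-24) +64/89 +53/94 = 1513563457/41830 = 36183.68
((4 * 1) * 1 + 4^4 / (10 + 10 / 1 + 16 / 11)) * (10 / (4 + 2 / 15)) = 70500 / 1829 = 38.55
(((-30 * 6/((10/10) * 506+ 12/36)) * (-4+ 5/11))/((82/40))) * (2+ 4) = 3.69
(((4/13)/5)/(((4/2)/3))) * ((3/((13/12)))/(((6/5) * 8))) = 0.03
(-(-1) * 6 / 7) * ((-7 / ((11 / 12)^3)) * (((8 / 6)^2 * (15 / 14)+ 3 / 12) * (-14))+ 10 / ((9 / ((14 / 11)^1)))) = 943144 / 3993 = 236.20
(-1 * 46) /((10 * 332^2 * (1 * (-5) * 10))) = 23 /27556000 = 0.00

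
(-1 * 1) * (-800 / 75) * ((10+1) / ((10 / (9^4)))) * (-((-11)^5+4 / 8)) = 61990270056 / 5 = 12398054011.20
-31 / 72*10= -155 / 36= -4.31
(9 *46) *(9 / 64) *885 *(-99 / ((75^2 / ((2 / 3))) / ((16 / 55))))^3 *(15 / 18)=-2084352 / 1220703125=-0.00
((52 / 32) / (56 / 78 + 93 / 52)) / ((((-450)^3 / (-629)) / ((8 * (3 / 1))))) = 6253 / 58218750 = 0.00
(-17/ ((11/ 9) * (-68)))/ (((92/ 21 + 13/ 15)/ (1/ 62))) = 945/ 1503128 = 0.00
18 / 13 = 1.38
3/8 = 0.38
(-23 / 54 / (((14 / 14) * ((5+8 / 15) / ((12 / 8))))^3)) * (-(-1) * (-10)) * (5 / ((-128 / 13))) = -25228125 / 585509888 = -0.04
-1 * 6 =-6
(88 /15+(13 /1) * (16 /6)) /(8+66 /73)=22192 /4875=4.55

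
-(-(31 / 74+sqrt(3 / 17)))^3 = 2034251 / 6888808+65439 * sqrt(51) / 1582564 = 0.59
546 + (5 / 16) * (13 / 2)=17537 / 32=548.03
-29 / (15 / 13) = -377 / 15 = -25.13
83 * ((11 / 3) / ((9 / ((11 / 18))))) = 10043 / 486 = 20.66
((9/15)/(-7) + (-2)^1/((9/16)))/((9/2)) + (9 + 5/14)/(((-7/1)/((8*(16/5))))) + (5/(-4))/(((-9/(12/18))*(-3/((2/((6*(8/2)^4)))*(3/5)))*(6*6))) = -12813226229/365783040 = -35.03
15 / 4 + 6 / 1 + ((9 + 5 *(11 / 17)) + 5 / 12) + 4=2693 / 102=26.40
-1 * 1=-1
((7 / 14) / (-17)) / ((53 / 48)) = -24 / 901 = -0.03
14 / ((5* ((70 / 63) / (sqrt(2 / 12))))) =21* sqrt(6) / 50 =1.03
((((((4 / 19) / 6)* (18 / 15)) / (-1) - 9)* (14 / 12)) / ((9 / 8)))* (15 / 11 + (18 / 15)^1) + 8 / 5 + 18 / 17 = -17092018 / 799425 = -21.38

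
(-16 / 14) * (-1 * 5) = 40 / 7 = 5.71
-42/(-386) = 21/193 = 0.11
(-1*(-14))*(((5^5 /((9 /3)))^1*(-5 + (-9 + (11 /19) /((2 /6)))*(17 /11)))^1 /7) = -21193750 /627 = -33801.83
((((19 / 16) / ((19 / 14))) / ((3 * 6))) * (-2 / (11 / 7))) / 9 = -49 / 7128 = -0.01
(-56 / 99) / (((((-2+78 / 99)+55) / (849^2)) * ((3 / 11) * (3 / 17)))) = -838692008 / 5325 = -157500.85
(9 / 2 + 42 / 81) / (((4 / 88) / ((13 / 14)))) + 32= 50849 / 378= 134.52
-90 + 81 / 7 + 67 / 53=-28628 / 371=-77.16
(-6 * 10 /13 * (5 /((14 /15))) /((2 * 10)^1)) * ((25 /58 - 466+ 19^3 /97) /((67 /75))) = 546.43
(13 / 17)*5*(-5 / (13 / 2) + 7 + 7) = 860 / 17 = 50.59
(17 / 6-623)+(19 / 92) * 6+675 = 3869 / 69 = 56.07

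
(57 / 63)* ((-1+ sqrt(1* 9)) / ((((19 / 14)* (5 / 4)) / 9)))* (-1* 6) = -288 / 5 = -57.60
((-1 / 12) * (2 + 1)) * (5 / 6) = -5 / 24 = -0.21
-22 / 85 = -0.26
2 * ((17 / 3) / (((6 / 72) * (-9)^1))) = -136 / 9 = -15.11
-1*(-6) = 6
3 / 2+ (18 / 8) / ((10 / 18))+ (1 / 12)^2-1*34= -20479 / 720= -28.44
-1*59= -59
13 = 13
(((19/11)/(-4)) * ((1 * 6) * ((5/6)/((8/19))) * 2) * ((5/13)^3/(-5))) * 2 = 45125/193336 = 0.23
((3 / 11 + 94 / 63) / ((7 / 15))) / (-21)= -6115 / 33957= -0.18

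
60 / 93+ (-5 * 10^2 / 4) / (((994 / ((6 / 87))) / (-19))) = 361885 / 446803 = 0.81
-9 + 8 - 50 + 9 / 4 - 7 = -223 / 4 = -55.75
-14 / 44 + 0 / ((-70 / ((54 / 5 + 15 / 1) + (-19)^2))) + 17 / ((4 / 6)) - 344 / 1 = -3507 / 11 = -318.82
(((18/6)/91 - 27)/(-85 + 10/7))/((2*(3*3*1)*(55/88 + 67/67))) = 3272/296595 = 0.01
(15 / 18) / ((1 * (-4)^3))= -5 / 384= -0.01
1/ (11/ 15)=15/ 11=1.36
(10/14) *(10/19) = 50/133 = 0.38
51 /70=0.73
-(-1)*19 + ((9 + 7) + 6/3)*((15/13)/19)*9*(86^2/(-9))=-1992227/247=-8065.70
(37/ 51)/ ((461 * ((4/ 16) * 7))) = 148/ 164577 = 0.00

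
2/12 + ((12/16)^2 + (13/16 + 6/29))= 1217/696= 1.75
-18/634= -9/317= -0.03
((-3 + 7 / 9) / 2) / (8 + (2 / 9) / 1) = -5 / 37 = -0.14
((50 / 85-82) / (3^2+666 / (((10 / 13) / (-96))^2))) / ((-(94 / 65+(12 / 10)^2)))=5622500 / 2067595362693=0.00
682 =682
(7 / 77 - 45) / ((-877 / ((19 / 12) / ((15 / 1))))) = 4693 / 868230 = 0.01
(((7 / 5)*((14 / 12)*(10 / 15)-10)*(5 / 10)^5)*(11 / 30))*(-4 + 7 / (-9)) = 274813 / 388800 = 0.71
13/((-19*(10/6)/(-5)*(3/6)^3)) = 312/19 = 16.42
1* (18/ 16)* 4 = 4.50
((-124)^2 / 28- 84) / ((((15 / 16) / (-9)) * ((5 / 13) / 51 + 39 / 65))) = -51809472 / 7049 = -7349.90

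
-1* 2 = -2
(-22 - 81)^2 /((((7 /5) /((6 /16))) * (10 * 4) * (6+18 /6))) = 10609 /1344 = 7.89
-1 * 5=-5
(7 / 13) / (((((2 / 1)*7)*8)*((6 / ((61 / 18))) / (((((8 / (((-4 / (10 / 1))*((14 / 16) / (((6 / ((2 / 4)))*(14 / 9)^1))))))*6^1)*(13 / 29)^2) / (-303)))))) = 31720 / 6880221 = 0.00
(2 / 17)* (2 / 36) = 1 / 153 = 0.01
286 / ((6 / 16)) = 2288 / 3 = 762.67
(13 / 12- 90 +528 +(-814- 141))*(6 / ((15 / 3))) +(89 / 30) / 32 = -594247 / 960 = -619.01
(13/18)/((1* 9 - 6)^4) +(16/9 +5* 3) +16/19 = 488353/27702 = 17.63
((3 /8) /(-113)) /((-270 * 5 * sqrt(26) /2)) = sqrt(26) /5288400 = 0.00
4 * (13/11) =52/11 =4.73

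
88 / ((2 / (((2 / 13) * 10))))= 880 / 13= 67.69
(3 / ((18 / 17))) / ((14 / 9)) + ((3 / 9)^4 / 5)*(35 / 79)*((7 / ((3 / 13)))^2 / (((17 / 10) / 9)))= 21778693 / 3045924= 7.15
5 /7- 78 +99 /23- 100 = -27850 /161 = -172.98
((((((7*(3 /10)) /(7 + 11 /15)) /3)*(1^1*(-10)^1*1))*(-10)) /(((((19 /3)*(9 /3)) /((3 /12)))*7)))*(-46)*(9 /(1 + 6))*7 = -15525 /2204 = -7.04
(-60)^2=3600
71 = 71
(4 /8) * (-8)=-4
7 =7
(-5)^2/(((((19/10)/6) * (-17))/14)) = -21000/323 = -65.02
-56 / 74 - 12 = -472 / 37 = -12.76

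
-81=-81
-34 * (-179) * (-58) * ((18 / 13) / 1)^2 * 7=-800576784 / 169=-4737140.73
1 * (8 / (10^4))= 1 / 1250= 0.00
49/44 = 1.11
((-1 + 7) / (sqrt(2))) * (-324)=-972 * sqrt(2)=-1374.62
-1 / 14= -0.07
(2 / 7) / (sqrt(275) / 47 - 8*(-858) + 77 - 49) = 30448856 / 734487302507 - 470*sqrt(11) / 734487302507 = 0.00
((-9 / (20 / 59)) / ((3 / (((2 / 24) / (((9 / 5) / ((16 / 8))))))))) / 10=-59 / 720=-0.08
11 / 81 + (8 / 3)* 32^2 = 221195 / 81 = 2730.80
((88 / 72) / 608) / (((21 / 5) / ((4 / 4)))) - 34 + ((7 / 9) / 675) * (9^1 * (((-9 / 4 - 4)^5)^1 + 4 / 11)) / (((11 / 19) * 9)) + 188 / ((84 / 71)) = 10604317210469 / 100111334400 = 105.93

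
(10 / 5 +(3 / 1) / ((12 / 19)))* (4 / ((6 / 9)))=81 / 2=40.50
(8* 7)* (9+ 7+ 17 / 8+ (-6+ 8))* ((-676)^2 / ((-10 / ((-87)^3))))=169568457713928 / 5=33913691542785.60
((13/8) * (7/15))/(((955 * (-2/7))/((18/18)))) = -637/229200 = -0.00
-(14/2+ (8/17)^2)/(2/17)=-2087/34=-61.38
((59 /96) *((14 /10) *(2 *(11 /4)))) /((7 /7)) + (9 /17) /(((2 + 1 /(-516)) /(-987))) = -4320657719 /16825920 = -256.79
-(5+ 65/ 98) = -555/ 98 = -5.66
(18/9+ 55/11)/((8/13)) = 91/8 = 11.38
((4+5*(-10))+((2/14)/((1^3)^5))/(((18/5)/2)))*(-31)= 89683/63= 1423.54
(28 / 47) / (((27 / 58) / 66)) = 84.46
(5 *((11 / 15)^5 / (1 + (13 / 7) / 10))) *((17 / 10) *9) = 19165069 / 1400625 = 13.68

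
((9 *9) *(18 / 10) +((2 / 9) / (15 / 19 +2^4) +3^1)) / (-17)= -2136214 / 244035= -8.75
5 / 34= 0.15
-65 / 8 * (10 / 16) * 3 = -975 / 64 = -15.23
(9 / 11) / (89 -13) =9 / 836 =0.01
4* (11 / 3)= 44 / 3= 14.67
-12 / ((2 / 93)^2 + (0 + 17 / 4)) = -415152 / 147049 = -2.82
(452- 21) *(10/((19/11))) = 47410/19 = 2495.26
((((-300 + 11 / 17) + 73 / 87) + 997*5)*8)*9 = 337427.00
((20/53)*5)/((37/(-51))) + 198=383178/1961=195.40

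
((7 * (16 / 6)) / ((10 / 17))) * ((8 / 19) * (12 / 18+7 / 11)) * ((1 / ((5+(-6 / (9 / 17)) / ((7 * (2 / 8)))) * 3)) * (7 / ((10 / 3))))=-4011728 / 485925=-8.26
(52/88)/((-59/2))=-0.02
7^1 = 7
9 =9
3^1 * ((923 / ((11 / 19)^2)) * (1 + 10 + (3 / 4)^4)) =2895867273 / 30976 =93487.45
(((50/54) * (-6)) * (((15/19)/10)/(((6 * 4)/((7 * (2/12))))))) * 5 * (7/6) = -6125/49248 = -0.12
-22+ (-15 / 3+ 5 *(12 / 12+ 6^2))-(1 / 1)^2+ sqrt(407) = sqrt(407)+ 157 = 177.17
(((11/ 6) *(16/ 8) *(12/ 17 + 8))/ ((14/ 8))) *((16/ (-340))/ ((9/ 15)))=-26048/ 18207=-1.43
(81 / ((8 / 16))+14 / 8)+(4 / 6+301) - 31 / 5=27553 / 60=459.22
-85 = -85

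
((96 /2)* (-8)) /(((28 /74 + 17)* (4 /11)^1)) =-39072 /643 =-60.77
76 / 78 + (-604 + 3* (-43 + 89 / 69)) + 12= -642392 / 897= -716.16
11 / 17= 0.65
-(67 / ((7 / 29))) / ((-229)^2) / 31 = -1943 / 11379697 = -0.00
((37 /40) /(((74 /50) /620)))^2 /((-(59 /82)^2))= -1009650625 /3481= -290046.14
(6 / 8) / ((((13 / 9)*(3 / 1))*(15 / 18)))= 27 / 130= 0.21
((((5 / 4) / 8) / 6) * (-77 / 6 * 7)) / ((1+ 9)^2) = -539 / 23040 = -0.02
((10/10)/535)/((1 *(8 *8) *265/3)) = 3/9073600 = 0.00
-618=-618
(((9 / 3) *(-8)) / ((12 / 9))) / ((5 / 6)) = -108 / 5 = -21.60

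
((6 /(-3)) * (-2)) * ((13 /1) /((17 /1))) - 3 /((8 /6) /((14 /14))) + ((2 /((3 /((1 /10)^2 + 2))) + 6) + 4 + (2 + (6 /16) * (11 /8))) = 14.66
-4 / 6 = -2 / 3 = -0.67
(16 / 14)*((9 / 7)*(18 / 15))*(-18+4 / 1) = -24.69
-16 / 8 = -2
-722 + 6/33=-7940/11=-721.82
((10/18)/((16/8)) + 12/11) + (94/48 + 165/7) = 26.90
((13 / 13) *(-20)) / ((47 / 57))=-1140 / 47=-24.26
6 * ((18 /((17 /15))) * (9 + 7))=25920 /17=1524.71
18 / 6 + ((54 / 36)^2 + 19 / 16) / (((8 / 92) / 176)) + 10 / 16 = 55689 / 8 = 6961.12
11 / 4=2.75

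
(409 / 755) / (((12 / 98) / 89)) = 1783649 / 4530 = 393.74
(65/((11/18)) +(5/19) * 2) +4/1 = 23176/209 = 110.89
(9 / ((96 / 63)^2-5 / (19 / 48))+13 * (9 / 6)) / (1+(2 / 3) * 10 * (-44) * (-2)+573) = 4827231 / 300789088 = 0.02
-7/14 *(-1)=1/2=0.50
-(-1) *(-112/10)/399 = -8/285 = -0.03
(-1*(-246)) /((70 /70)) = 246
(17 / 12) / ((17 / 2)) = 1 / 6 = 0.17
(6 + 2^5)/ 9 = 38/ 9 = 4.22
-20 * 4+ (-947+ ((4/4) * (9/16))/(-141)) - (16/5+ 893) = -7231247/3760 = -1923.20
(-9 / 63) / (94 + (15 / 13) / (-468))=-0.00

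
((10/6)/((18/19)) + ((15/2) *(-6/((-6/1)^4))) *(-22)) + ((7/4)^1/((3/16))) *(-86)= -172831/216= -800.14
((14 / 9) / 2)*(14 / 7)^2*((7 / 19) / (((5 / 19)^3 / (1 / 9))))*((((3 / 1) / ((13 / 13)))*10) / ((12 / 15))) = 262.06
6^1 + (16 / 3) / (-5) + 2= 104 / 15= 6.93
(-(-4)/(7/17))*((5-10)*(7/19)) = -340/19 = -17.89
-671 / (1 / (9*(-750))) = 4529250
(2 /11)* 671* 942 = 114924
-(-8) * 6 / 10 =24 / 5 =4.80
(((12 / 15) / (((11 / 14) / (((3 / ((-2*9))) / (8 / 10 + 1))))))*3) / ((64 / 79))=-553 / 1584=-0.35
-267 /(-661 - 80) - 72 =-17695 /247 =-71.64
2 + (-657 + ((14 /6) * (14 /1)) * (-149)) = -16567 /3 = -5522.33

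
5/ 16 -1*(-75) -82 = -107/ 16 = -6.69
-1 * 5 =-5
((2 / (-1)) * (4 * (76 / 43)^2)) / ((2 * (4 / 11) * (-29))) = 63536 / 53621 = 1.18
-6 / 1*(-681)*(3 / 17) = 12258 / 17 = 721.06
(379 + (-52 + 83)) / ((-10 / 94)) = -3854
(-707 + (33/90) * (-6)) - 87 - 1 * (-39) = -3786/5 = -757.20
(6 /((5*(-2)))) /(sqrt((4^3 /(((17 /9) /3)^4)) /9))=-289 /3240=-0.09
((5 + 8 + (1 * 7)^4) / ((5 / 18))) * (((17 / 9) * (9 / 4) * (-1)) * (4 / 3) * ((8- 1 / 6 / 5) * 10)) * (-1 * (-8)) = -156929312 / 5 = -31385862.40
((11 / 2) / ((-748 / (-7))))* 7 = 49 / 136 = 0.36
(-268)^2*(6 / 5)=86188.80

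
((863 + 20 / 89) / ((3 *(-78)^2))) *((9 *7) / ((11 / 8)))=358526 / 165451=2.17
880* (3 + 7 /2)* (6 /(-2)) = -17160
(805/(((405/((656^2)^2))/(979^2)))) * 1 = 28576340834697936896/81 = 352794331292567122.17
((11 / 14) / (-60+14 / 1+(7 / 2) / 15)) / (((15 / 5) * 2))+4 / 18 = 37949 / 172998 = 0.22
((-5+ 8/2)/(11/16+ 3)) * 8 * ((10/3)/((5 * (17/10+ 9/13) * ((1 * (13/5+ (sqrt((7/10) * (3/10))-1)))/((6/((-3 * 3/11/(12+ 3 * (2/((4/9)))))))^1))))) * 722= 143784509440/2587209-8986531840 * sqrt(21)/2587209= 39657.81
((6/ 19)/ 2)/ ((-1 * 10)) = -3/ 190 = -0.02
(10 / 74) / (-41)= -5 / 1517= -0.00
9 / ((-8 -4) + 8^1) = -9 / 4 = -2.25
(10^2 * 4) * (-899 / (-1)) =359600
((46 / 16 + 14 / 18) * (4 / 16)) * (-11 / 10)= -2893 / 2880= -1.00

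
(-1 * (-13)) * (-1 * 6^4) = -16848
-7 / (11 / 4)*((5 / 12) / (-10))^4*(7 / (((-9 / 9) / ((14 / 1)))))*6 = 343 / 76032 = 0.00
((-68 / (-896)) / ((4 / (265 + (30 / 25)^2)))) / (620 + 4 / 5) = 113237 / 13905920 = 0.01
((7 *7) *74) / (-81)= -3626 / 81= -44.77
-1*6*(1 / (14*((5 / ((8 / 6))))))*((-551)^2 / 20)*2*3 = -1821606 / 175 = -10409.18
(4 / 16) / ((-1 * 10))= -0.02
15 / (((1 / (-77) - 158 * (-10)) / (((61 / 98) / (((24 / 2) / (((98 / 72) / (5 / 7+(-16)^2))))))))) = 164395 / 62962912224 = 0.00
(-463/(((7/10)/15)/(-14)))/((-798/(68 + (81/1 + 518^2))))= -46730450.75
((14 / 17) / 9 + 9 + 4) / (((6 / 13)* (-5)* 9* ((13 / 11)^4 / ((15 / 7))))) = -29325923 / 42353766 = -0.69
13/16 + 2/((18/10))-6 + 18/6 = -1.08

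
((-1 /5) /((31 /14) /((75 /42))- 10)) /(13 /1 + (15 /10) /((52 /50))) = 260 /164469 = 0.00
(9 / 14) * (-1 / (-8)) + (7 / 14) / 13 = 173 / 1456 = 0.12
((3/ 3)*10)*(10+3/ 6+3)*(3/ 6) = 135/ 2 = 67.50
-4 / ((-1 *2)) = 2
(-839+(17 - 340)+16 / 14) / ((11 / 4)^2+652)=-130016 / 73871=-1.76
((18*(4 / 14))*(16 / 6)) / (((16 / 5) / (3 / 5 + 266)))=7998 / 7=1142.57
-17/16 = -1.06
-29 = -29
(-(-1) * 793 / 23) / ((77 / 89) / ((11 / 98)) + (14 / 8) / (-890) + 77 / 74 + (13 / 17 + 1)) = 3.28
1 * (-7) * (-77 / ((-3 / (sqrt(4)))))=-1078 / 3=-359.33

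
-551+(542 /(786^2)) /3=-510608123 /926694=-551.00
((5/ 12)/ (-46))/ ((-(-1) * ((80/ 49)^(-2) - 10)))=4000/ 4250331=0.00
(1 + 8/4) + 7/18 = 61/18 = 3.39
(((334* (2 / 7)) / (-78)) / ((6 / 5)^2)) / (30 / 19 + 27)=-79325 / 2668302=-0.03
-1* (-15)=15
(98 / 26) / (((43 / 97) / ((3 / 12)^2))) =4753 / 8944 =0.53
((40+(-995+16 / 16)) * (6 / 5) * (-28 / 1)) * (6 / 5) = 961632 / 25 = 38465.28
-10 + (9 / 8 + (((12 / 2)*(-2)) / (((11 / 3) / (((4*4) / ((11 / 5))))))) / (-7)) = -37097 / 6776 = -5.47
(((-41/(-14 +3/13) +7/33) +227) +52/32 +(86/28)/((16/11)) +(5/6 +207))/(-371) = -3676241/3087392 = -1.19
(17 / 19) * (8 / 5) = 136 / 95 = 1.43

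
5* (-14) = -70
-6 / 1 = -6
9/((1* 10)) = 9/10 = 0.90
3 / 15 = 1 / 5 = 0.20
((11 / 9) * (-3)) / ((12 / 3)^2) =-11 / 48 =-0.23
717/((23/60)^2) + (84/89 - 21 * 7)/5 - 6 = 1140345099/235405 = 4844.18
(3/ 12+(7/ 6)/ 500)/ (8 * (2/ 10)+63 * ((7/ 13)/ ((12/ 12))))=9841/ 1385400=0.01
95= 95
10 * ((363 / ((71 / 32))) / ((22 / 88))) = 6544.23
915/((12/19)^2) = 2293.85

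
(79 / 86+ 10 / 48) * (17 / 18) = 19771 / 18576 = 1.06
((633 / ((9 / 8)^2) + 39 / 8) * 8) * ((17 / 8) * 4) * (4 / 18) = 1854445 / 243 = 7631.46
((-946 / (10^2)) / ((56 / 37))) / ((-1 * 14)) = 17501 / 39200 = 0.45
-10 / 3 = -3.33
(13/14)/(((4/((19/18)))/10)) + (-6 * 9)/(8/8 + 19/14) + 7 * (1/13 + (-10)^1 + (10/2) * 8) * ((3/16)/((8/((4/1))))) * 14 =36882563/144144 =255.87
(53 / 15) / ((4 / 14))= 371 / 30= 12.37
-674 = -674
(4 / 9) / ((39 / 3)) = 4 / 117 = 0.03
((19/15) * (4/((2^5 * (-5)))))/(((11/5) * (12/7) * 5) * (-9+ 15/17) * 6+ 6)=0.00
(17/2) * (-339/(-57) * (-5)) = -9605/38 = -252.76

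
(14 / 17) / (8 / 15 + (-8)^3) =-15 / 9316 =-0.00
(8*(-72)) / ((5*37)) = -576 / 185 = -3.11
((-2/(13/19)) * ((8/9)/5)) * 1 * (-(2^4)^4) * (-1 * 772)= -15380512768/585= -26291474.82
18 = 18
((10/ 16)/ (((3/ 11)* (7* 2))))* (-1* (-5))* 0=0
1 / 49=0.02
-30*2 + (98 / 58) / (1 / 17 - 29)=-856913 / 14268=-60.06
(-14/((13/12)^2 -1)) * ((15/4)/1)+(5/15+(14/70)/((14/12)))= -31699/105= -301.90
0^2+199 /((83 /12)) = 2388 /83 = 28.77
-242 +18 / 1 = -224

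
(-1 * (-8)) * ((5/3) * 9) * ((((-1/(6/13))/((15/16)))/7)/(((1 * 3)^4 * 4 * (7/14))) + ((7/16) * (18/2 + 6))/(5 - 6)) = -2679907/3402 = -787.74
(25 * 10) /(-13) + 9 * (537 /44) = 51829 /572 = 90.61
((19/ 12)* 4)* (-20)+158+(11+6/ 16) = 1025/ 24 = 42.71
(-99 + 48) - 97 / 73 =-3820 / 73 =-52.33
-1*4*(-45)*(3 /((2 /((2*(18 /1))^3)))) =12597120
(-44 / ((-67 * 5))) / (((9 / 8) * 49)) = 352 / 147735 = 0.00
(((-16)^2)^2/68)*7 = 114688/17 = 6746.35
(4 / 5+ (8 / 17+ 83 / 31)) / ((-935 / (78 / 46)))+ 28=1586233183 / 56665675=27.99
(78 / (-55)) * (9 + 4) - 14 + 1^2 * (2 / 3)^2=-31.99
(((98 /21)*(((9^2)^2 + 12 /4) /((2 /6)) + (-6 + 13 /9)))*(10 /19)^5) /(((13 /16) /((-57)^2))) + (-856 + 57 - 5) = 3968773729196 /267501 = 14836481.84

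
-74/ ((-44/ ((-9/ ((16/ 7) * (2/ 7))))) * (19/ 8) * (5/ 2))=-16317/ 4180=-3.90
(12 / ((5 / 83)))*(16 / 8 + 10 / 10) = 2988 / 5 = 597.60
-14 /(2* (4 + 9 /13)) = -91 /61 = -1.49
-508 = -508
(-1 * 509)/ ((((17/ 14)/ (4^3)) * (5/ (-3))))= 1368192/ 85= 16096.38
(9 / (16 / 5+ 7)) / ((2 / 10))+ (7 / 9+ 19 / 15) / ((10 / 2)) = 18439 / 3825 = 4.82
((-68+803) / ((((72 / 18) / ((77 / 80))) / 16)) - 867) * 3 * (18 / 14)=211977 / 28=7570.61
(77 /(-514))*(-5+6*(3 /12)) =539 /1028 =0.52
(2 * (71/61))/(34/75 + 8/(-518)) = 1379175/259433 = 5.32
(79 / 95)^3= 493039 / 857375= 0.58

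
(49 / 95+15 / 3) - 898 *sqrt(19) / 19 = 524 / 95 - 898 *sqrt(19) / 19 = -200.50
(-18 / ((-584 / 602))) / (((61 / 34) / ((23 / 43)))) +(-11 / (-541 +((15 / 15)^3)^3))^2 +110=150017949613 / 1298494800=115.53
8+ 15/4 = 47/4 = 11.75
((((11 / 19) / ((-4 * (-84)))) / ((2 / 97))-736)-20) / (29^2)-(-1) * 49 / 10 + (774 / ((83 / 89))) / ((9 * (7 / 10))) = 604885782533 / 4456223520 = 135.74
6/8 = 3/4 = 0.75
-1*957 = -957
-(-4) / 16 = 1 / 4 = 0.25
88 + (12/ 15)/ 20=2201/ 25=88.04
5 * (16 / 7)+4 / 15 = 1228 / 105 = 11.70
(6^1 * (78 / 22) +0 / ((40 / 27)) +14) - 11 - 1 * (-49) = 806 / 11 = 73.27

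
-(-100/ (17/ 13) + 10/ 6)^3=55524368375/ 132651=418574.82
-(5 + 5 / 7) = -40 / 7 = -5.71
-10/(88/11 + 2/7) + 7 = 168/29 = 5.79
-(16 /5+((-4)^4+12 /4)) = -1311 /5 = -262.20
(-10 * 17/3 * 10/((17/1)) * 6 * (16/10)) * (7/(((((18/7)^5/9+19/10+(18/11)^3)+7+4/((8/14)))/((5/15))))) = -501090620800/21994481889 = -22.78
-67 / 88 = -0.76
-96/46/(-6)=8/23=0.35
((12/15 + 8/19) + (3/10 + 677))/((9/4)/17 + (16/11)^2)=530372766/1757215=301.83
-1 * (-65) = 65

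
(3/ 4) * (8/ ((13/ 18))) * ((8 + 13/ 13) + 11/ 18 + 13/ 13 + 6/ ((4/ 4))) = 138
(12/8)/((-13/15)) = -45/26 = -1.73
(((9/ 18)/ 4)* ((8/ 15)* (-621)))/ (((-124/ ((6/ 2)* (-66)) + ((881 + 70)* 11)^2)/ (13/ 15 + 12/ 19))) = -0.00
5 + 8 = 13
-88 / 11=-8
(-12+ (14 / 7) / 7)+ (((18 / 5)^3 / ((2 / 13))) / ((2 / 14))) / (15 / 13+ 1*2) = 23727146 / 35875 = 661.38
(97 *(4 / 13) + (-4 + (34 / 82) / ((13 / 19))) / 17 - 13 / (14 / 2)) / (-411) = -587532 / 8689499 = -0.07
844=844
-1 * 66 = -66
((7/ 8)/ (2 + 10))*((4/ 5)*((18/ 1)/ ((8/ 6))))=63/ 80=0.79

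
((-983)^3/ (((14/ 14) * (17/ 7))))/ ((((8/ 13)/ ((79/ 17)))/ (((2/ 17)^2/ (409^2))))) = -6828558543443/ 27942952802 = -244.37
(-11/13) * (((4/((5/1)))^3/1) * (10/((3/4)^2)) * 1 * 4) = -90112/2925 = -30.81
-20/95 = -0.21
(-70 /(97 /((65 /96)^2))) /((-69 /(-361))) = -53382875 /30841344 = -1.73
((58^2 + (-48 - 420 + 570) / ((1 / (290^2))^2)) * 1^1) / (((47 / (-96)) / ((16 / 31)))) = -1108111293487104 / 1457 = -760543097794.86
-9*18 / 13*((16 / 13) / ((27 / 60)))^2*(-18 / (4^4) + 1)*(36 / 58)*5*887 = -15199632000 / 63713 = -238564.06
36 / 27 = 4 / 3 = 1.33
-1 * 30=-30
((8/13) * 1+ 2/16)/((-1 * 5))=-77/520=-0.15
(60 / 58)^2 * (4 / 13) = 3600 / 10933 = 0.33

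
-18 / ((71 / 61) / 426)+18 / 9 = -6586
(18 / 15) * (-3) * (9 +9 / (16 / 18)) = -1377 / 20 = -68.85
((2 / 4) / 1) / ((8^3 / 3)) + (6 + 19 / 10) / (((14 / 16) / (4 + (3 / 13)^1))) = 3559697 / 93184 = 38.20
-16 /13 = -1.23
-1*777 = -777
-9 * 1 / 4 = -9 / 4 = -2.25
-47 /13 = -3.62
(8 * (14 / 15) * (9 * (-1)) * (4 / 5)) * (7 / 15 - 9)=57344 / 125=458.75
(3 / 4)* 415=1245 / 4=311.25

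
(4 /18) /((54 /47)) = 47 /243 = 0.19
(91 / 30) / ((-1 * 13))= -7 / 30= -0.23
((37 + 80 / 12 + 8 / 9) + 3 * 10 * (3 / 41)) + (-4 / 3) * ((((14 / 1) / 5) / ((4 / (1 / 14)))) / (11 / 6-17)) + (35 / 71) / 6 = 1116650681 / 23841090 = 46.84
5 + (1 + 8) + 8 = 22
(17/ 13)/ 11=17/ 143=0.12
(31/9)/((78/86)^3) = 2464717/533871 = 4.62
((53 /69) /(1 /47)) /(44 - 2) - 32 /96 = 1525 /2898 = 0.53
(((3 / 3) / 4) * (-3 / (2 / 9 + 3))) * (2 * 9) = -243 / 58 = -4.19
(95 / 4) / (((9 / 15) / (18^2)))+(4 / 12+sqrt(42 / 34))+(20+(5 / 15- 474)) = sqrt(357) / 17+37115 / 3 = 12372.78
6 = 6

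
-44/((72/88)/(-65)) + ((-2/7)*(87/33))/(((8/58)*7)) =33906311/9702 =3494.78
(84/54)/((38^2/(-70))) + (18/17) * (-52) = -3045229/55233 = -55.13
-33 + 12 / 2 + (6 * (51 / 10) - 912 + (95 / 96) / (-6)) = -2616667 / 2880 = -908.56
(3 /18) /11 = 0.02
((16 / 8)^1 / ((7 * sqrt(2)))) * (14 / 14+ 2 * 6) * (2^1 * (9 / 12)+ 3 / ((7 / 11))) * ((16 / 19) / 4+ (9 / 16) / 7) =700089 * sqrt(2) / 208544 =4.75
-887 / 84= -10.56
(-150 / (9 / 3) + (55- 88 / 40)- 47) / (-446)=221 / 2230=0.10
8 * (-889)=-7112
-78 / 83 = -0.94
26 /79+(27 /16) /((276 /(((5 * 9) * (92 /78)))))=0.65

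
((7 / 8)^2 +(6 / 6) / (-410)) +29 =29.76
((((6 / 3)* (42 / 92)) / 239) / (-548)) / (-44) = 21 / 132543664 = 0.00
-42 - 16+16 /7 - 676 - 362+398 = -4870 /7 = -695.71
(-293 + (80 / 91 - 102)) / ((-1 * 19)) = 35865 / 1729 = 20.74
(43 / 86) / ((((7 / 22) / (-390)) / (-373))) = 228595.71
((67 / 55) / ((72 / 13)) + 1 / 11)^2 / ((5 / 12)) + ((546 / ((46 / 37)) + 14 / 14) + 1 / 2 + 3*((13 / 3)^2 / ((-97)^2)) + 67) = 507.91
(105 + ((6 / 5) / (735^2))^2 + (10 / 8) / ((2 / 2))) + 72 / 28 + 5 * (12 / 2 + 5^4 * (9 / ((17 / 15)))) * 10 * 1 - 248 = 13689008425574015897 / 55125909562500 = 248322.59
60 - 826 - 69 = -835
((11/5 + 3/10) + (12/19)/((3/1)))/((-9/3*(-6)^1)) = 103/684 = 0.15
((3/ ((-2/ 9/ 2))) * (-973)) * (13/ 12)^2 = 493311/ 16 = 30831.94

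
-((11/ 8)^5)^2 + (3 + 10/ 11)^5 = 153671865560804381/ 172927194497024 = 888.65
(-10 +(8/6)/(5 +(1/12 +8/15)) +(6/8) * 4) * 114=-259806/337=-770.94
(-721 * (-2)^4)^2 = 133079296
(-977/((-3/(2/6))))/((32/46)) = 22471/144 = 156.05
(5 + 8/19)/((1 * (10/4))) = 206/95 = 2.17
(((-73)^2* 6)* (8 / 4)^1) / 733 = 63948 / 733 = 87.24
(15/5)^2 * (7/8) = 63/8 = 7.88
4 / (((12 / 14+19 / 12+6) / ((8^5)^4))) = 387381625547900583936 / 709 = 546377469037941585.24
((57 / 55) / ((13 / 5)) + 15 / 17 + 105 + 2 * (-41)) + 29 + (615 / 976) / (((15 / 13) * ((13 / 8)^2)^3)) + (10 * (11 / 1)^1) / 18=2265040459171 / 38118053259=59.42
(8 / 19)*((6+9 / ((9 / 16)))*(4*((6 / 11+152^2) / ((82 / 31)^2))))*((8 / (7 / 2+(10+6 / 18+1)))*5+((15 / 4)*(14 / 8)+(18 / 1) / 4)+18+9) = 14175826464150 / 2842571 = 4986973.58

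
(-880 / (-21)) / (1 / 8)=7040 / 21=335.24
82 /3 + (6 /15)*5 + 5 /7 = 631 /21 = 30.05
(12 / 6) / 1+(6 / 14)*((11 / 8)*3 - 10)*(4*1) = -113 / 14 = -8.07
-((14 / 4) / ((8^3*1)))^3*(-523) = 179389 / 1073741824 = 0.00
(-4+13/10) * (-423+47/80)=912411/800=1140.51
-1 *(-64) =64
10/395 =2/79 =0.03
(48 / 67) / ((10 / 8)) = 192 / 335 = 0.57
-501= -501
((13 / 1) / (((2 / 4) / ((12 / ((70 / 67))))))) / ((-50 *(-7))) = 5226 / 6125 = 0.85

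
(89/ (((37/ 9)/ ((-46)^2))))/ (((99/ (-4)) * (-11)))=753296/ 4477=168.26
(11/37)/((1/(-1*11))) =-3.27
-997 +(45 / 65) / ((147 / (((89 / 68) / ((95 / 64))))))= -1025664463 / 1028755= -997.00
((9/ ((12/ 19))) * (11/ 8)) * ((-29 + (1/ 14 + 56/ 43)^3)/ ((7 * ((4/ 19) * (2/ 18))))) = -617702842168533/ 195477818368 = -3159.96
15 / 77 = 0.19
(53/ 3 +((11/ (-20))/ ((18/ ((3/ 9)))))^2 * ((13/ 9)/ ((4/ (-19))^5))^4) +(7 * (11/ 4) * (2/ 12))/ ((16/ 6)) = 129906475221213246060211517557081/ 8414288049267435110400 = 15438795826.88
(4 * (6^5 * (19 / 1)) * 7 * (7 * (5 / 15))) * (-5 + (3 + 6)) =38610432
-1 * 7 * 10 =-70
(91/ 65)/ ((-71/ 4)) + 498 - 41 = 456.92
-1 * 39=-39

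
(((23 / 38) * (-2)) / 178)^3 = -12167 / 38683058968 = -0.00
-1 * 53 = -53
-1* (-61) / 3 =20.33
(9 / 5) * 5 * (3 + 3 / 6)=63 / 2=31.50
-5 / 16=-0.31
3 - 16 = -13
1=1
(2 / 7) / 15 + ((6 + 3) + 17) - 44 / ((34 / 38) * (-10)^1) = 55222 / 1785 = 30.94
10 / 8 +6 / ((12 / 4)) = 13 / 4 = 3.25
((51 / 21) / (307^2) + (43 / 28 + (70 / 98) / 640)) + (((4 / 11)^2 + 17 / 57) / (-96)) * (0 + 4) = 1.52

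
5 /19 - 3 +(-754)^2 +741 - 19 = 10815470 /19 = 569235.26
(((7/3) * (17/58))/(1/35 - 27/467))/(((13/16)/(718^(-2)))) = -1945055/34837694229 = -0.00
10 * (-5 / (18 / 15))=-125 / 3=-41.67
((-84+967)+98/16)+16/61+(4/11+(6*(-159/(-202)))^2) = 49943218455/54758968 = 912.06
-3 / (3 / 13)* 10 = -130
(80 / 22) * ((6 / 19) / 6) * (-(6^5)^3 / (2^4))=-1175462461440 / 209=-5624222303.54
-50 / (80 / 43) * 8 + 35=-180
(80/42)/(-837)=-40/17577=-0.00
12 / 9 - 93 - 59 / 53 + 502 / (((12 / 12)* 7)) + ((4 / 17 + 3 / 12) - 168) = -188.58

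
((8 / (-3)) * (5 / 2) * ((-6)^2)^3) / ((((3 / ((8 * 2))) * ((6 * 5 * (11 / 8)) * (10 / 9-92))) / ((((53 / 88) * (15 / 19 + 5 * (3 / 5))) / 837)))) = 35168256 / 29149021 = 1.21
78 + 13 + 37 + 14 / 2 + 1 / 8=135.12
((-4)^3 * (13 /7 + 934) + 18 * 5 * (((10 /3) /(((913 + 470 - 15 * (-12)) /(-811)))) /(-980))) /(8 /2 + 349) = -1529051753 /9011737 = -169.67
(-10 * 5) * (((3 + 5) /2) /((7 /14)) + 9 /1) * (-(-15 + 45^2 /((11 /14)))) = 23957250 /11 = 2177931.82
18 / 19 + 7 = 151 / 19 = 7.95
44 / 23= 1.91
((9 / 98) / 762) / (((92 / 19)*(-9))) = -19 / 6870192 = -0.00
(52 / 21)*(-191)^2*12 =7588048 / 7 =1084006.86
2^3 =8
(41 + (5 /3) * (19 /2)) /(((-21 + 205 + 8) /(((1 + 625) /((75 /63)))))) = 747131 /4800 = 155.65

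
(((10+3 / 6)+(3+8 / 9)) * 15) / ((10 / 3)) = 259 / 4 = 64.75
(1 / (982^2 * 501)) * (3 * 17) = 17 / 161042108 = 0.00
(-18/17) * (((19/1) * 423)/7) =-144666/119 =-1215.68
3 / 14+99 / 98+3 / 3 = 109 / 49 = 2.22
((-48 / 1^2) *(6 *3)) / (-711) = 96 / 79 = 1.22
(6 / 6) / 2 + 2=5 / 2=2.50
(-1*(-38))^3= 54872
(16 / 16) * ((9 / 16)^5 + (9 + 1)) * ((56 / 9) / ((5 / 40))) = 73813663 / 147456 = 500.58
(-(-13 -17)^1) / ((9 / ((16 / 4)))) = 40 / 3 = 13.33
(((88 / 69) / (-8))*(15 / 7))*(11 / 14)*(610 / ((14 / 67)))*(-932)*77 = 63373635050 / 1127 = 56232151.77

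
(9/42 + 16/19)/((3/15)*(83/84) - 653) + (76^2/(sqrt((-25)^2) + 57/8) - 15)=220629984629/1338806291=164.80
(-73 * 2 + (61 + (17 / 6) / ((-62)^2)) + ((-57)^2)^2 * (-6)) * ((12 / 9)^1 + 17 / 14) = -161356231.83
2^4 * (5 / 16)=5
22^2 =484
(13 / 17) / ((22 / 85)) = 65 / 22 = 2.95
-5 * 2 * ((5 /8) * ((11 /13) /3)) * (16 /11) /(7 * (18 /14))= -100 /351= -0.28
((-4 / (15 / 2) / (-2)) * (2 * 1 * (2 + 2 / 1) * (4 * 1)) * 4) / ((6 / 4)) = 1024 / 45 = 22.76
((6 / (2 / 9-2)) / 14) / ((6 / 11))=-0.44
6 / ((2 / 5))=15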